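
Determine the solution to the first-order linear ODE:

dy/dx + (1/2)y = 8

Using integrating factor method:

General solution: y = 16 + Ce^(-x/2)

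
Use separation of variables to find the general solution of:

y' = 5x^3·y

Separating variables and integrating:
ln|y| = 5x^4/4 + C

General solution: y = Ce^(5x^4/4)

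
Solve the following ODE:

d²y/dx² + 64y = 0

Characteristic equation: r² + 64 = 0
Roots: r = ±8i (complex conjugates)
General solution: y = C₁cos(8x) + C₂sin(8x)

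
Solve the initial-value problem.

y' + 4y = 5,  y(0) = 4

General solution: y = 5/4 + Ce^(-4x)
Applying y(0) = 4: C = 4 - 5/4 = 11/4
Particular solution: y = 5/4 + (11/4)e^(-4x)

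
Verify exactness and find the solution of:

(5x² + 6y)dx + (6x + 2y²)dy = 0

Verify exactness: ∂M/∂y = ∂N/∂x ✓
Find F(x,y) such that ∂F/∂x = M, ∂F/∂y = N
Solution: 5x³/3 + 6xy + 2y³/3 = C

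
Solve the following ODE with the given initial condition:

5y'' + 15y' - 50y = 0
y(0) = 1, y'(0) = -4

General solution: y = C₁e^(2x) + C₂e^(-5x)
Applying ICs: C₁ = 1/7, C₂ = 6/7
Particular solution: y = (1/7)e^(2x) + (6/7)e^(-5x)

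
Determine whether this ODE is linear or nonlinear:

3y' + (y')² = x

Nonlinear ((y')² term)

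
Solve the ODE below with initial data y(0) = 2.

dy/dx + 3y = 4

General solution: y = 4/3 + Ce^(-3x)
Applying y(0) = 2: C = 2 - 4/3 = 2/3
Particular solution: y = 4/3 + (2/3)e^(-3x)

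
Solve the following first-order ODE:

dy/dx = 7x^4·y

Separating variables and integrating:
ln|y| = 7x^5/5 + C

General solution: y = Ce^(7x^5/5)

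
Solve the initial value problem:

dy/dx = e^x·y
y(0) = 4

General solution: y = Ce^(e^x)
Applying IC y(0) = 4:
Particular solution: y = 4e^(e^x - 1)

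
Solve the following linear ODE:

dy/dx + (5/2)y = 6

Using integrating factor method:

General solution: y = 12/5 + Ce^(-5x/2)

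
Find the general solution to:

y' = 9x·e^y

Separating variables and integrating:
-e^(-y) = 9x²/2 + C

General solution: y = -ln(C - 9x²/2)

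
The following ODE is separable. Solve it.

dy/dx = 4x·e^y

Separating variables and integrating:
-e^(-y) = 2x² + C

General solution: y = -ln(C - 2x²)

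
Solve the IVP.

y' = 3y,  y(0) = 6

General solution: y = Ce^(3x)
Applying IC y(0) = 6:
Particular solution: y = 6e^(3x)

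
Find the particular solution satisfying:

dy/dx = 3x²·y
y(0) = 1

General solution: y = Ce^(x³)
Applying IC y(0) = 1:
Particular solution: y = e^(x³)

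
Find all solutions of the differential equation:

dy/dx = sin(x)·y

Separating variables and integrating:
ln|y| = -cos(x) + C

General solution: y = Ce^(-cos(x))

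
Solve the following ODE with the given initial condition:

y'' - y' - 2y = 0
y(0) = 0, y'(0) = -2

General solution: y = C₁e^(2x) + C₂e^(-x)
Applying ICs: C₁ = -2/3, C₂ = 2/3
Particular solution: y = -(2/3)e^(2x) + (2/3)e^(-x)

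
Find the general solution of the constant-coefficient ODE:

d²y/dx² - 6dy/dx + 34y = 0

Characteristic equation: r² - 6r + 34 = 0
Roots: r = 3 ± 5i (complex conjugates)
General solution: y = e^(3x)(C₁cos(5x) + C₂sin(5x))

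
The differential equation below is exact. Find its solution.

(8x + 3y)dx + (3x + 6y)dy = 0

Verify exactness: ∂M/∂y = ∂N/∂x ✓
Find F(x,y) such that ∂F/∂x = M, ∂F/∂y = N
Solution: 4x² + 3xy + 3y² = C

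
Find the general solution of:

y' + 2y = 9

Using integrating factor method:

General solution: y = 9/2 + Ce^(-2x)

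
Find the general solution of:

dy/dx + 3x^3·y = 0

Using integrating factor method:

General solution: y = Ce^(-3x^4/4)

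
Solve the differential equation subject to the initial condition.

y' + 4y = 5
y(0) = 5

General solution: y = 5/4 + Ce^(-4x)
Applying y(0) = 5: C = 5 - 5/4 = 15/4
Particular solution: y = 5/4 + (15/4)e^(-4x)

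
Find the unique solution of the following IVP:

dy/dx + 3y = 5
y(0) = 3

General solution: y = 5/3 + Ce^(-3x)
Applying y(0) = 3: C = 3 - 5/3 = 4/3
Particular solution: y = 5/3 + (4/3)e^(-3x)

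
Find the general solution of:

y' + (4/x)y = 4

Using integrating factor method:

General solution: y = (4/5)x + Cx^(-4)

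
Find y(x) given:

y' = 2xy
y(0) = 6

General solution: y = Ce^(x²)
Applying IC y(0) = 6:
Particular solution: y = 6e^(x²)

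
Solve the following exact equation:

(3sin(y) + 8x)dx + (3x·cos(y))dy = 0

Verify exactness: ∂M/∂y = ∂N/∂x ✓
Find F(x,y) such that ∂F/∂x = M, ∂F/∂y = N
Solution: 3x·sin(y) + 4x² = C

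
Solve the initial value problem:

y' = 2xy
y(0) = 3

General solution: y = Ce^(x²)
Applying IC y(0) = 3:
Particular solution: y = 3e^(x²)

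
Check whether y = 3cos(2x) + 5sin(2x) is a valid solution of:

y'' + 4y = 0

Verification:
y'' = -12cos(2x) - 20sin(2x)
y'' + 4y = 0 ✓

Yes, it is a solution.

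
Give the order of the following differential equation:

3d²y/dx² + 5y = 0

The order is 2 (highest derivative is of order 2).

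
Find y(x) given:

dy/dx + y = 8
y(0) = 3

General solution: y = 8 + Ce^(-x)
Applying y(0) = 3: C = 3 - 8 = -5
Particular solution: y = 8 - 5e^(-x)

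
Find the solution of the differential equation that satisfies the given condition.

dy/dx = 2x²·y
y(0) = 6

General solution: y = Ce^(2x³/3)
Applying IC y(0) = 6:
Particular solution: y = 6e^(2x³/3)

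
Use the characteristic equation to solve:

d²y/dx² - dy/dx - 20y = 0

Characteristic equation: r² - r - 20 = 0
Roots: r = 5, -4 (distinct real)
General solution: y = C₁e^(5x) + C₂e^(-4x)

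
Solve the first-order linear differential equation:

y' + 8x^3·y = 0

Using integrating factor method:

General solution: y = Ce^(-2x^4)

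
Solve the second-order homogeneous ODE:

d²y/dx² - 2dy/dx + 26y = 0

Characteristic equation: r² - 2r + 26 = 0
Roots: r = 1 ± 5i (complex conjugates)
General solution: y = e^x(C₁cos(5x) + C₂sin(5x))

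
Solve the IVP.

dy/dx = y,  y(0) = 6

General solution: y = Ce^x
Applying IC y(0) = 6:
Particular solution: y = 6e^x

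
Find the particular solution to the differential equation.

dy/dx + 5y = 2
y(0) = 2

General solution: y = 2/5 + Ce^(-5x)
Applying y(0) = 2: C = 2 - 2/5 = 8/5
Particular solution: y = 2/5 + (8/5)e^(-5x)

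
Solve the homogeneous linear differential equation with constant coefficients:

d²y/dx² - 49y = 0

Characteristic equation: r² - 49 = 0
Roots: r = 7, -7 (distinct real)
General solution: y = C₁e^(7x) + C₂e^(-7x)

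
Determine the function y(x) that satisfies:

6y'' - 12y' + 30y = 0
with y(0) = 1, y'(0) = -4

General solution: y = e^x(C₁cos(2x) + C₂sin(2x))
Complex roots r = 1 ± 2i
Applying ICs: C₁ = 1, C₂ = -5/2
Particular solution: y = e^x(cos(2x) - (5/2)sin(2x))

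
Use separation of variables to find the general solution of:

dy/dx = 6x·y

Separating variables and integrating:
ln|y| = 3x^2 + C

General solution: y = Ce^(3x^2)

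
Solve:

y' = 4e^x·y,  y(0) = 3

General solution: y = Ce^(4e^x)
Applying IC y(0) = 3:
Particular solution: y = 3e^(4(e^x - 1))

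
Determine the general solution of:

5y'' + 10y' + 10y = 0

Characteristic equation: 5r² + 10r + 10 = 0
Divide by 5: r² + 2r + 2 = 0
Roots: r = -1 ± i (complex conjugates)
General solution: y = e^(-x)(C₁cos(x) + C₂sin(x))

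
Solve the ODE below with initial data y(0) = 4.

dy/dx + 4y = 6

General solution: y = 3/2 + Ce^(-4x)
Applying y(0) = 4: C = 4 - 3/2 = 5/2
Particular solution: y = 3/2 + (5/2)e^(-4x)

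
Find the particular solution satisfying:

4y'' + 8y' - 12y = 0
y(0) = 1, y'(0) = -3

General solution: y = C₁e^x + C₂e^(-3x)
Applying ICs: C₁ = 0, C₂ = 1
Particular solution: y = e^(-3x)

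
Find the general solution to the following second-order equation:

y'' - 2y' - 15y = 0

Characteristic equation: r² - 2r - 15 = 0
Roots: r = 5, -3 (distinct real)
General solution: y = C₁e^(5x) + C₂e^(-3x)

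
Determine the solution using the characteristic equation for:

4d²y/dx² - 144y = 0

Characteristic equation: 4r² - 144 = 0
Divide by 4: r² - 36 = 0
Roots: r = 6, -6 (distinct real)
General solution: y = C₁e^(6x) + C₂e^(-6x)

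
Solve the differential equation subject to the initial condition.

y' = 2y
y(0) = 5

General solution: y = Ce^(2x)
Applying IC y(0) = 5:
Particular solution: y = 5e^(2x)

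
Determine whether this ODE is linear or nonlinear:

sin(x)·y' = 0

Linear (y and its derivatives appear to the first power only, no products of y terms)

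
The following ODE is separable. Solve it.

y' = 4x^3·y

Separating variables and integrating:
ln|y| = x^4 + C

General solution: y = Ce^(x^4)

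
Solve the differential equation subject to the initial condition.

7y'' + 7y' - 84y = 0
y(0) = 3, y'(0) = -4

General solution: y = C₁e^(3x) + C₂e^(-4x)
Applying ICs: C₁ = 8/7, C₂ = 13/7
Particular solution: y = (8/7)e^(3x) + (13/7)e^(-4x)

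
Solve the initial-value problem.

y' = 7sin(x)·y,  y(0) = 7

General solution: y = Ce^(-7cos(x))
Applying IC y(0) = 7:
Particular solution: y = 7e^(7(1-cos(x)))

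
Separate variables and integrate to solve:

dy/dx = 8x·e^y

Separating variables and integrating:
-e^(-y) = 4x² + C

General solution: y = -ln(C - 4x²)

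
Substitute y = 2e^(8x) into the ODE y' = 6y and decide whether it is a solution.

Verification:
y = 2e^(8x)
y' = 16e^(8x)
But 6y = 12e^(8x)
y' ≠ 6y — the derivative does not match

No, it is not a solution.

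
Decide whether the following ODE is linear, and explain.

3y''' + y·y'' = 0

Nonlinear (y·y'' term)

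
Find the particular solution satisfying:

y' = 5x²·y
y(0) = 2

General solution: y = Ce^(5x³/3)
Applying IC y(0) = 2:
Particular solution: y = 2e^(5x³/3)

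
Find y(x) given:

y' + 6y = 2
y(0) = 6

General solution: y = 1/3 + Ce^(-6x)
Applying y(0) = 6: C = 6 - 1/3 = 17/3
Particular solution: y = 1/3 + (17/3)e^(-6x)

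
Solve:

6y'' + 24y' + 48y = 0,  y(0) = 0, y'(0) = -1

General solution: y = e^(-2x)(C₁cos(2x) + C₂sin(2x))
Complex roots r = -2 ± 2i
Applying ICs: C₁ = 0, C₂ = -1/2
Particular solution: y = e^(-2x)(-(1/2)sin(2x))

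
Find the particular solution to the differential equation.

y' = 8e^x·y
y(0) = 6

General solution: y = Ce^(8e^x)
Applying IC y(0) = 6:
Particular solution: y = 6e^(8(e^x - 1))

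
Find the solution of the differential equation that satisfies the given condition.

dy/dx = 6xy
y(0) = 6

General solution: y = Ce^(3x²)
Applying IC y(0) = 6:
Particular solution: y = 6e^(3x²)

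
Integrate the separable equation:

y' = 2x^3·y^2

Separating variables and integrating:
-1/y = x^4/2 + C

General solution: y^-1 = (-1/2)x^4 + C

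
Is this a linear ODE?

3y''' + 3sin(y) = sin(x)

No. Nonlinear (sin(y) is nonlinear in y)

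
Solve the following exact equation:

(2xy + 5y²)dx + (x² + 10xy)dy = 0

Verify exactness: ∂M/∂y = ∂N/∂x ✓
Find F(x,y) such that ∂F/∂x = M, ∂F/∂y = N
Solution: x²y + 5xy² = C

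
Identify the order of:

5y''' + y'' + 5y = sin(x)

The order is 3 (highest derivative is of order 3).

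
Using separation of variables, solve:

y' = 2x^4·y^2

Separating variables and integrating:
-1/y = 2x^5/5 + C

General solution: y^-1 = (-2/5)x^5 + C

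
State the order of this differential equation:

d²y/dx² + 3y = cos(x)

The order is 2 (highest derivative is of order 2).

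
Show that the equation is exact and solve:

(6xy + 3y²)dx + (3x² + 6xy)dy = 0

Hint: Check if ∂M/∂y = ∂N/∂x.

Verify exactness: ∂M/∂y = ∂N/∂x ✓
Find F(x,y) such that ∂F/∂x = M, ∂F/∂y = N
Solution: 3x²y + 3xy² = C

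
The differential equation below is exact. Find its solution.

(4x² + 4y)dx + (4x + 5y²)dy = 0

Verify exactness: ∂M/∂y = ∂N/∂x ✓
Find F(x,y) such that ∂F/∂x = M, ∂F/∂y = N
Solution: 4x³/3 + 4xy + 5y³/3 = C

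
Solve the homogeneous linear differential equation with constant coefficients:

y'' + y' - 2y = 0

Characteristic equation: r² + r - 2 = 0
Roots: r = 1, -2 (distinct real)
General solution: y = C₁e^x + C₂e^(-2x)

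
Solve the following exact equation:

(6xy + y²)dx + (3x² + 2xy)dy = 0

Verify exactness: ∂M/∂y = ∂N/∂x ✓
Find F(x,y) such that ∂F/∂x = M, ∂F/∂y = N
Solution: 3x²y + xy² = C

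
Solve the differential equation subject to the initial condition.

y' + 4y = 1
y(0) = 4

General solution: y = 1/4 + Ce^(-4x)
Applying y(0) = 4: C = 4 - 1/4 = 15/4
Particular solution: y = 1/4 + (15/4)e^(-4x)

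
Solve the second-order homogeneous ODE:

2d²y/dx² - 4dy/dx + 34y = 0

Characteristic equation: 2r² - 4r + 34 = 0
Divide by 2: r² - 2r + 17 = 0
Roots: r = 1 ± 4i (complex conjugates)
General solution: y = e^x(C₁cos(4x) + C₂sin(4x))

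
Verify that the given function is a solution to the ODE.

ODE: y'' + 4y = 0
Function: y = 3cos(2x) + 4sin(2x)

Verification:
y'' = -12cos(2x) - 16sin(2x)
y'' + 4y = 0 ✓

Yes, it is a solution.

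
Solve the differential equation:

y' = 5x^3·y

Separating variables and integrating:
ln|y| = 5x^4/4 + C

General solution: y = Ce^(5x^4/4)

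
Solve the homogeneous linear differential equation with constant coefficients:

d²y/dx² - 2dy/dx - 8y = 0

Characteristic equation: r² - 2r - 8 = 0
Roots: r = 4, -2 (distinct real)
General solution: y = C₁e^(4x) + C₂e^(-2x)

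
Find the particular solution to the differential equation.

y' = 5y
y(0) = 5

General solution: y = Ce^(5x)
Applying IC y(0) = 5:
Particular solution: y = 5e^(5x)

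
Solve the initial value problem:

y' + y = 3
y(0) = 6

General solution: y = 3 + Ce^(-x)
Applying y(0) = 6: C = 6 - 3 = 3
Particular solution: y = 3 + 3e^(-x)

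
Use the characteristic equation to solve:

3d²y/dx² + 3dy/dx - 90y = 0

Characteristic equation: 3r² + 3r - 90 = 0
Divide by 3: r² + r - 30 = 0
Roots: r = 5, -6 (distinct real)
General solution: y = C₁e^(5x) + C₂e^(-6x)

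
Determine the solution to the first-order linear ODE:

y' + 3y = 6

Using integrating factor method:

General solution: y = 2 + Ce^(-3x)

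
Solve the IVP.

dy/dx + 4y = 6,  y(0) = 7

General solution: y = 3/2 + Ce^(-4x)
Applying y(0) = 7: C = 7 - 3/2 = 11/2
Particular solution: y = 3/2 + (11/2)e^(-4x)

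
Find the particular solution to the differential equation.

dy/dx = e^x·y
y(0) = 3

General solution: y = Ce^(e^x)
Applying IC y(0) = 3:
Particular solution: y = 3e^(e^x - 1)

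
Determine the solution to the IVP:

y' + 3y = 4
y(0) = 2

General solution: y = 4/3 + Ce^(-3x)
Applying y(0) = 2: C = 2 - 4/3 = 2/3
Particular solution: y = 4/3 + (2/3)e^(-3x)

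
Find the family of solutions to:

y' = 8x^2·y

Separating variables and integrating:
ln|y| = 8x^3/3 + C

General solution: y = Ce^(8x^3/3)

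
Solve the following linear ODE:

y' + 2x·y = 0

Using integrating factor method:

General solution: y = Ce^(-x^2)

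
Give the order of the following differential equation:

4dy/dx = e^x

The order is 1 (highest derivative is of order 1).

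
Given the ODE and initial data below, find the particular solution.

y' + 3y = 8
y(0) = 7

General solution: y = 8/3 + Ce^(-3x)
Applying y(0) = 7: C = 7 - 8/3 = 13/3
Particular solution: y = 8/3 + (13/3)e^(-3x)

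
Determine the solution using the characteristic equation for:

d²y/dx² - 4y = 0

Characteristic equation: r² - 4 = 0
Roots: r = 2, -2 (distinct real)
General solution: y = C₁e^(2x) + C₂e^(-2x)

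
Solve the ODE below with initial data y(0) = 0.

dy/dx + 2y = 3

General solution: y = 3/2 + Ce^(-2x)
Applying y(0) = 0: C = 0 - 3/2 = -3/2
Particular solution: y = 3/2 - (3/2)e^(-2x)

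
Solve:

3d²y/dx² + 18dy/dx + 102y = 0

Characteristic equation: 3r² + 18r + 102 = 0
Divide by 3: r² + 6r + 34 = 0
Roots: r = -3 ± 5i (complex conjugates)
General solution: y = e^(-3x)(C₁cos(5x) + C₂sin(5x))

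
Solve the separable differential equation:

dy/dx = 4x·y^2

Separating variables and integrating:
-1/y = 2x^2 + C

General solution: y^-1 = -2x^2 + C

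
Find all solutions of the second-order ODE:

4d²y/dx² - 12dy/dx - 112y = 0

Characteristic equation: 4r² - 12r - 112 = 0
Divide by 4: r² - 3r - 28 = 0
Roots: r = 7, -4 (distinct real)
General solution: y = C₁e^(7x) + C₂e^(-4x)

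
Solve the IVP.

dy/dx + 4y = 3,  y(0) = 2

General solution: y = 3/4 + Ce^(-4x)
Applying y(0) = 2: C = 2 - 3/4 = 5/4
Particular solution: y = 3/4 + (5/4)e^(-4x)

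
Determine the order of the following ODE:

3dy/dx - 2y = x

The order is 1 (highest derivative is of order 1).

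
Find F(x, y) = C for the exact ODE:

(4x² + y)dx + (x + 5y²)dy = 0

Verify exactness: ∂M/∂y = ∂N/∂x ✓
Find F(x,y) such that ∂F/∂x = M, ∂F/∂y = N
Solution: 4x³/3 + xy + 5y³/3 = C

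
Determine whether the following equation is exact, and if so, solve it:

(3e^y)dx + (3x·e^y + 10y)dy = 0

Verify exactness: ∂M/∂y = ∂N/∂x ✓
Find F(x,y) such that ∂F/∂x = M, ∂F/∂y = N
Solution: 3x·e^y + 5y² = C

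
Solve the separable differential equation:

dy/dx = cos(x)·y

Separating variables and integrating:
ln|y| = sin(x) + C

General solution: y = Ce^(sin(x))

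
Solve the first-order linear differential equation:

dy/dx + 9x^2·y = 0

Using integrating factor method:

General solution: y = Ce^(-3x^3)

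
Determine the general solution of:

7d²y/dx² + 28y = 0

Characteristic equation: 7r² + 28 = 0
Divide by 7: r² + 4 = 0
Roots: r = ±2i (complex conjugates)
General solution: y = C₁cos(2x) + C₂sin(2x)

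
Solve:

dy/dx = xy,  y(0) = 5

General solution: y = Ce^(x²/2)
Applying IC y(0) = 5:
Particular solution: y = 5e^(x²/2)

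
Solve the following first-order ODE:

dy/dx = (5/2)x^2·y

Separating variables and integrating:
ln|y| = 5x^3/6 + C

General solution: y = Ce^(5x^3/6)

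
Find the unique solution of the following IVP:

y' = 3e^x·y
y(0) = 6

General solution: y = Ce^(3e^x)
Applying IC y(0) = 6:
Particular solution: y = 6e^(3(e^x - 1))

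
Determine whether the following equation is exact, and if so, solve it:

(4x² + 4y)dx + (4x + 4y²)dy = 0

Verify exactness: ∂M/∂y = ∂N/∂x ✓
Find F(x,y) such that ∂F/∂x = M, ∂F/∂y = N
Solution: 4x³/3 + 4xy + 4y³/3 = C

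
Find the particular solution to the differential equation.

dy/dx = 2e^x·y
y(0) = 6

General solution: y = Ce^(2e^x)
Applying IC y(0) = 6:
Particular solution: y = 6e^(2(e^x - 1))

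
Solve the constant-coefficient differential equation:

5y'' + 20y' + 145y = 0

Characteristic equation: 5r² + 20r + 145 = 0
Divide by 5: r² + 4r + 29 = 0
Roots: r = -2 ± 5i (complex conjugates)
General solution: y = e^(-2x)(C₁cos(5x) + C₂sin(5x))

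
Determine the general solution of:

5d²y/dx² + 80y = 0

Characteristic equation: 5r² + 80 = 0
Divide by 5: r² + 16 = 0
Roots: r = ±4i (complex conjugates)
General solution: y = C₁cos(4x) + C₂sin(4x)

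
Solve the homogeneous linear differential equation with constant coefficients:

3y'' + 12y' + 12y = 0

Characteristic equation: 3r² + 12r + 12 = 0
Divide by 3: r² + 4r + 4 = 0
Factored: (r + 2)² = 0
Repeated root: r = -2
General solution: y = (C₁ + C₂x)e^(-2x)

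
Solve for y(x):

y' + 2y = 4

Using integrating factor method:

General solution: y = 2 + Ce^(-2x)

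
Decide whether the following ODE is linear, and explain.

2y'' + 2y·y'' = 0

Nonlinear (y·y'' term)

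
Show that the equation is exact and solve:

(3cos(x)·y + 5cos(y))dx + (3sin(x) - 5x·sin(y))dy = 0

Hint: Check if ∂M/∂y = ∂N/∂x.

Verify exactness: ∂M/∂y = ∂N/∂x ✓
Find F(x,y) such that ∂F/∂x = M, ∂F/∂y = N
Solution: 3sin(x)·y + 5x·cos(y) = C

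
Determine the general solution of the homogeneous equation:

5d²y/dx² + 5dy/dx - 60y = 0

Characteristic equation: 5r² + 5r - 60 = 0
Divide by 5: r² + r - 12 = 0
Roots: r = 3, -4 (distinct real)
General solution: y = C₁e^(3x) + C₂e^(-4x)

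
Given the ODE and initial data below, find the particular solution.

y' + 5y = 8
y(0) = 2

General solution: y = 8/5 + Ce^(-5x)
Applying y(0) = 2: C = 2 - 8/5 = 2/5
Particular solution: y = 8/5 + (2/5)e^(-5x)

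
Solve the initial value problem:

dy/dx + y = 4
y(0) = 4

General solution: y = 4 + Ce^(-x)
Applying y(0) = 4: C = 4 - 4 = 0
Particular solution: y = 4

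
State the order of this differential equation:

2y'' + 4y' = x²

The order is 2 (highest derivative is of order 2).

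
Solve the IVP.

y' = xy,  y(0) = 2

General solution: y = Ce^(x²/2)
Applying IC y(0) = 2:
Particular solution: y = 2e^(x²/2)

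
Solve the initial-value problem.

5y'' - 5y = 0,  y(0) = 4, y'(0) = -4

General solution: y = C₁e^x + C₂e^(-x)
Applying ICs: C₁ = 0, C₂ = 4
Particular solution: y = 4e^(-x)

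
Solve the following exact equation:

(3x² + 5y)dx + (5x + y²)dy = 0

Verify exactness: ∂M/∂y = ∂N/∂x ✓
Find F(x,y) such that ∂F/∂x = M, ∂F/∂y = N
Solution: x³ + 5xy + y³/3 = C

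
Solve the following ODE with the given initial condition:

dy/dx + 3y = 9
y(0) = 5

General solution: y = 3 + Ce^(-3x)
Applying y(0) = 5: C = 5 - 3 = 2
Particular solution: y = 3 + 2e^(-3x)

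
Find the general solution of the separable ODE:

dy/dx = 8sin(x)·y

Separating variables and integrating:
ln|y| = -8cos(x) + C

General solution: y = Ce^(-8cos(x))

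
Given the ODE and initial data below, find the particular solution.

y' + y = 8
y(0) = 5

General solution: y = 8 + Ce^(-x)
Applying y(0) = 5: C = 5 - 8 = -3
Particular solution: y = 8 - 3e^(-x)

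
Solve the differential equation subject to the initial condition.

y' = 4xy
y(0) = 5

General solution: y = Ce^(2x²)
Applying IC y(0) = 5:
Particular solution: y = 5e^(2x²)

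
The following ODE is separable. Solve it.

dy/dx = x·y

Separating variables and integrating:
ln|y| = x^2/2 + C

General solution: y = Ce^(x^2/2)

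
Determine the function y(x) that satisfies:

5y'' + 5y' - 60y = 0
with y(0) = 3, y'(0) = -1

General solution: y = C₁e^(3x) + C₂e^(-4x)
Applying ICs: C₁ = 11/7, C₂ = 10/7
Particular solution: y = (11/7)e^(3x) + (10/7)e^(-4x)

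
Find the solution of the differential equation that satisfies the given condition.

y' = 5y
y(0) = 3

General solution: y = Ce^(5x)
Applying IC y(0) = 3:
Particular solution: y = 3e^(5x)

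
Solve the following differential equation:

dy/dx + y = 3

Using integrating factor method:

General solution: y = 3 + Ce^(-x)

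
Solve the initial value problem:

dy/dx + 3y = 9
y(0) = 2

General solution: y = 3 + Ce^(-3x)
Applying y(0) = 2: C = 2 - 3 = -1
Particular solution: y = 3 - e^(-3x)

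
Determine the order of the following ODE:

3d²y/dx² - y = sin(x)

The order is 2 (highest derivative is of order 2).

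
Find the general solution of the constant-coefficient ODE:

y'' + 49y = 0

Characteristic equation: r² + 49 = 0
Roots: r = ±7i (complex conjugates)
General solution: y = C₁cos(7x) + C₂sin(7x)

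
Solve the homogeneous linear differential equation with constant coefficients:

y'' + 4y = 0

Characteristic equation: r² + 4 = 0
Roots: r = ±2i (complex conjugates)
General solution: y = C₁cos(2x) + C₂sin(2x)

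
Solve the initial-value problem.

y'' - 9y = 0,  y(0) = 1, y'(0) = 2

General solution: y = C₁e^(3x) + C₂e^(-3x)
Applying ICs: C₁ = 5/6, C₂ = 1/6
Particular solution: y = (5/6)e^(3x) + (1/6)e^(-3x)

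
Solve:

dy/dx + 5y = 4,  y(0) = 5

General solution: y = 4/5 + Ce^(-5x)
Applying y(0) = 5: C = 5 - 4/5 = 21/5
Particular solution: y = 4/5 + (21/5)e^(-5x)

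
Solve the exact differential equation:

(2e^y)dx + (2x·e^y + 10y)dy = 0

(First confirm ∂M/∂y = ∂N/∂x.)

Verify exactness: ∂M/∂y = ∂N/∂x ✓
Find F(x,y) such that ∂F/∂x = M, ∂F/∂y = N
Solution: 2x·e^y + 5y² = C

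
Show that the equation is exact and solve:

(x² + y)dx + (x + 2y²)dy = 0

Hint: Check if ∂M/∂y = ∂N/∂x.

Verify exactness: ∂M/∂y = ∂N/∂x ✓
Find F(x,y) such that ∂F/∂x = M, ∂F/∂y = N
Solution: x³/3 + xy + 2y³/3 = C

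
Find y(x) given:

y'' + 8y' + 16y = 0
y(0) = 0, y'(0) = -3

General solution: y = (C₁ + C₂x)e^(-4x)
Repeated root r = -4
Applying ICs: C₁ = 0, C₂ = -3
Particular solution: y = -3xe^(-4x)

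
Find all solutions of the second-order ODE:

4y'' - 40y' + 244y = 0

Characteristic equation: 4r² - 40r + 244 = 0
Divide by 4: r² - 10r + 61 = 0
Roots: r = 5 ± 6i (complex conjugates)
General solution: y = e^(5x)(C₁cos(6x) + C₂sin(6x))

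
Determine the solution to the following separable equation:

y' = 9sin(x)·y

Separating variables and integrating:
ln|y| = -9cos(x) + C

General solution: y = Ce^(-9cos(x))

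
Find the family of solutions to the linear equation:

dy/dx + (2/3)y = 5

Using integrating factor method:

General solution: y = 15/2 + Ce^(-2x/3)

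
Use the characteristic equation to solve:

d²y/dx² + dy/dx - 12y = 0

Characteristic equation: r² + r - 12 = 0
Roots: r = 3, -4 (distinct real)
General solution: y = C₁e^(3x) + C₂e^(-4x)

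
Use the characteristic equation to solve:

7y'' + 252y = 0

Characteristic equation: 7r² + 252 = 0
Divide by 7: r² + 36 = 0
Roots: r = ±6i (complex conjugates)
General solution: y = C₁cos(6x) + C₂sin(6x)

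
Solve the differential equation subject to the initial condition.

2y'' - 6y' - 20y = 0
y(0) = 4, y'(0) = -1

General solution: y = C₁e^(5x) + C₂e^(-2x)
Applying ICs: C₁ = 1, C₂ = 3
Particular solution: y = e^(5x) + 3e^(-2x)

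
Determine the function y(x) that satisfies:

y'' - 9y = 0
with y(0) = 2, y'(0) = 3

General solution: y = C₁e^(3x) + C₂e^(-3x)
Applying ICs: C₁ = 3/2, C₂ = 1/2
Particular solution: y = (3/2)e^(3x) + (1/2)e^(-3x)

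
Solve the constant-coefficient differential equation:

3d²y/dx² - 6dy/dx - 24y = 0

Characteristic equation: 3r² - 6r - 24 = 0
Divide by 3: r² - 2r - 8 = 0
Roots: r = 4, -2 (distinct real)
General solution: y = C₁e^(4x) + C₂e^(-2x)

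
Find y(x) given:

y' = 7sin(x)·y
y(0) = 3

General solution: y = Ce^(-7cos(x))
Applying IC y(0) = 3:
Particular solution: y = 3e^(7(1-cos(x)))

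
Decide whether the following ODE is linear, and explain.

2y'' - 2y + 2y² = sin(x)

Nonlinear (y² term)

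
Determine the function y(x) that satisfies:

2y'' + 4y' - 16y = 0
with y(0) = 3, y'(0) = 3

General solution: y = C₁e^(2x) + C₂e^(-4x)
Applying ICs: C₁ = 5/2, C₂ = 1/2
Particular solution: y = (5/2)e^(2x) + (1/2)e^(-4x)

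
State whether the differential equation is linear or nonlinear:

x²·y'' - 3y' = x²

Linear (y and its derivatives appear to the first power only, no products of y terms)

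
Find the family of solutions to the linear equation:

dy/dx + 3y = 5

Using integrating factor method:

General solution: y = 5/3 + Ce^(-3x)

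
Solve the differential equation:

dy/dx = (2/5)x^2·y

Separating variables and integrating:
ln|y| = 2x^3/15 + C

General solution: y = Ce^(2x^3/15)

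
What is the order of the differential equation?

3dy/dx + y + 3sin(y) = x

The order is 1 (highest derivative is of order 1).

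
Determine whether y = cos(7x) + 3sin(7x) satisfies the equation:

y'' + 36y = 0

Verification:
y'' = -49cos(7x) - 147sin(7x)
y'' + 36y ≠ 0 (frequency mismatch: got 49 instead of 36)

No, it is not a solution.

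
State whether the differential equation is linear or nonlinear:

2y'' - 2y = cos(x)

Linear (y and its derivatives appear to the first power only, no products of y terms)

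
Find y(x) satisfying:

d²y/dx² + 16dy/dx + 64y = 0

Characteristic equation: r² + 16r + 64 = 0
Factored: (r + 8)² = 0
Repeated root: r = -8
General solution: y = (C₁ + C₂x)e^(-8x)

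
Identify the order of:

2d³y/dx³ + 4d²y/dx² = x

The order is 3 (highest derivative is of order 3).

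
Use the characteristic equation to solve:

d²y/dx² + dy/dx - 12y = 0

Characteristic equation: r² + r - 12 = 0
Roots: r = 3, -4 (distinct real)
General solution: y = C₁e^(3x) + C₂e^(-4x)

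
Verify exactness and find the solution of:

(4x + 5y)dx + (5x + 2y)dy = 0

Verify exactness: ∂M/∂y = ∂N/∂x ✓
Find F(x,y) such that ∂F/∂x = M, ∂F/∂y = N
Solution: 2x² + 5xy + y² = C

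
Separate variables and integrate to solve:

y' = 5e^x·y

Separating variables and integrating:
ln|y| = 5e^x + C

General solution: y = Ce^(5e^x)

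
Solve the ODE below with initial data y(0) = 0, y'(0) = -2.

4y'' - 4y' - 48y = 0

General solution: y = C₁e^(4x) + C₂e^(-3x)
Applying ICs: C₁ = -2/7, C₂ = 2/7
Particular solution: y = -(2/7)e^(4x) + (2/7)e^(-3x)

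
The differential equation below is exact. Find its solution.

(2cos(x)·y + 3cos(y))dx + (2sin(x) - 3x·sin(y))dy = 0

Verify exactness: ∂M/∂y = ∂N/∂x ✓
Find F(x,y) such that ∂F/∂x = M, ∂F/∂y = N
Solution: 2sin(x)·y + 3x·cos(y) = C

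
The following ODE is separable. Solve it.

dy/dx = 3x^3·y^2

Separating variables and integrating:
-1/y = 3x^4/4 + C

General solution: y^-1 = (-3/4)x^4 + C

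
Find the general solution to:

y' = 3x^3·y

Separating variables and integrating:
ln|y| = 3x^4/4 + C

General solution: y = Ce^(3x^4/4)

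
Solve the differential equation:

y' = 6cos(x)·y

Separating variables and integrating:
ln|y| = 6sin(x) + C

General solution: y = Ce^(6sin(x))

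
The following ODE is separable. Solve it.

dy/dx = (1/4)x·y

Separating variables and integrating:
ln|y| = x^2/8 + C

General solution: y = Ce^(x^2/8)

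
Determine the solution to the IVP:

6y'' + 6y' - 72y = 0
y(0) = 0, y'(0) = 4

General solution: y = C₁e^(3x) + C₂e^(-4x)
Applying ICs: C₁ = 4/7, C₂ = -4/7
Particular solution: y = (4/7)e^(3x) - (4/7)e^(-4x)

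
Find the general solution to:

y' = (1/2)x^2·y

Separating variables and integrating:
ln|y| = x^3/6 + C

General solution: y = Ce^(x^3/6)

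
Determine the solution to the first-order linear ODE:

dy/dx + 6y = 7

Using integrating factor method:

General solution: y = 7/6 + Ce^(-6x)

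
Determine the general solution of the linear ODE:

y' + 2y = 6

Using integrating factor method:

General solution: y = 3 + Ce^(-2x)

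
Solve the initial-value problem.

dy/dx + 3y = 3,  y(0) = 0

General solution: y = 1 + Ce^(-3x)
Applying y(0) = 0: C = 0 - 1 = -1
Particular solution: y = 1 - e^(-3x)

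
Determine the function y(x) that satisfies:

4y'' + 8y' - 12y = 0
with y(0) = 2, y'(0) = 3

General solution: y = C₁e^x + C₂e^(-3x)
Applying ICs: C₁ = 9/4, C₂ = -1/4
Particular solution: y = (9/4)e^x - (1/4)e^(-3x)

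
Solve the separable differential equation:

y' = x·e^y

Separating variables and integrating:
-e^(-y) = x²/2 + C

General solution: y = -ln(C - x²/2)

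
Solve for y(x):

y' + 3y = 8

Using integrating factor method:

General solution: y = 8/3 + Ce^(-3x)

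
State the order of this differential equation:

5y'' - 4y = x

The order is 2 (highest derivative is of order 2).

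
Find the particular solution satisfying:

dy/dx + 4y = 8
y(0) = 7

General solution: y = 2 + Ce^(-4x)
Applying y(0) = 7: C = 7 - 2 = 5
Particular solution: y = 2 + 5e^(-4x)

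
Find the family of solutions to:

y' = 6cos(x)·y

Separating variables and integrating:
ln|y| = 6sin(x) + C

General solution: y = Ce^(6sin(x))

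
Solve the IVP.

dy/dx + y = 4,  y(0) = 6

General solution: y = 4 + Ce^(-x)
Applying y(0) = 6: C = 6 - 4 = 2
Particular solution: y = 4 + 2e^(-x)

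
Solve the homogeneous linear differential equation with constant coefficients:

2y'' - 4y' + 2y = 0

Characteristic equation: 2r² - 4r + 2 = 0
Divide by 2: r² - 2r + 1 = 0
Factored: (r - 1)² = 0
Repeated root: r = 1
General solution: y = (C₁ + C₂x)e^x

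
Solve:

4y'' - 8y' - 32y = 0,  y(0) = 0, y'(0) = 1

General solution: y = C₁e^(4x) + C₂e^(-2x)
Applying ICs: C₁ = 1/6, C₂ = -1/6
Particular solution: y = (1/6)e^(4x) - (1/6)e^(-2x)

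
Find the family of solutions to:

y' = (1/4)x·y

Separating variables and integrating:
ln|y| = x^2/8 + C

General solution: y = Ce^(x^2/8)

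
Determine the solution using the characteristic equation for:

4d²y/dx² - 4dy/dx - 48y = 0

Characteristic equation: 4r² - 4r - 48 = 0
Divide by 4: r² - r - 12 = 0
Roots: r = 4, -3 (distinct real)
General solution: y = C₁e^(4x) + C₂e^(-3x)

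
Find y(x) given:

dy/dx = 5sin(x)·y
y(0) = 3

General solution: y = Ce^(-5cos(x))
Applying IC y(0) = 3:
Particular solution: y = 3e^(5(1-cos(x)))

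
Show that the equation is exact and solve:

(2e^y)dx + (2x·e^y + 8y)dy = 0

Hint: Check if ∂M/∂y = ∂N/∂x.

Verify exactness: ∂M/∂y = ∂N/∂x ✓
Find F(x,y) such that ∂F/∂x = M, ∂F/∂y = N
Solution: 2x·e^y + 4y² = C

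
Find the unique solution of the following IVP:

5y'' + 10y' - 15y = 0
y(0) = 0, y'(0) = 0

General solution: y = C₁e^x + C₂e^(-3x)
Applying ICs: C₁ = 0, C₂ = 0
Particular solution: y = 0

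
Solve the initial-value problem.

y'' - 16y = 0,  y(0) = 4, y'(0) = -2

General solution: y = C₁e^(4x) + C₂e^(-4x)
Applying ICs: C₁ = 7/4, C₂ = 9/4
Particular solution: y = (7/4)e^(4x) + (9/4)e^(-4x)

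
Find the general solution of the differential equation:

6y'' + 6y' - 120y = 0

Characteristic equation: 6r² + 6r - 120 = 0
Divide by 6: r² + r - 20 = 0
Roots: r = 4, -5 (distinct real)
General solution: y = C₁e^(4x) + C₂e^(-5x)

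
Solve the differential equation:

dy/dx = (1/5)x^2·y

Separating variables and integrating:
ln|y| = x^3/15 + C

General solution: y = Ce^(x^3/15)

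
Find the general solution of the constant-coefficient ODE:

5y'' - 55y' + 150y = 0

Characteristic equation: 5r² - 55r + 150 = 0
Divide by 5: r² - 11r + 30 = 0
Roots: r = 6, 5 (distinct real)
General solution: y = C₁e^(6x) + C₂e^(5x)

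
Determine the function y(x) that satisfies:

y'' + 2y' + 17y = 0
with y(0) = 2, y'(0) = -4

General solution: y = e^(-x)(C₁cos(4x) + C₂sin(4x))
Complex roots r = -1 ± 4i
Applying ICs: C₁ = 2, C₂ = -1/2
Particular solution: y = e^(-x)(2cos(4x) - (1/2)sin(4x))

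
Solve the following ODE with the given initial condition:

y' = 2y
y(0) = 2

General solution: y = Ce^(2x)
Applying IC y(0) = 2:
Particular solution: y = 2e^(2x)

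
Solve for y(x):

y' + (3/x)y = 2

Using integrating factor method:

General solution: y = (1/2)x + Cx^(-3)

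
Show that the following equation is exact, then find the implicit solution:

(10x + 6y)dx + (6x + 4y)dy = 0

Verify exactness: ∂M/∂y = ∂N/∂x ✓
Find F(x,y) such that ∂F/∂x = M, ∂F/∂y = N
Solution: 5x² + 6xy + 2y² = C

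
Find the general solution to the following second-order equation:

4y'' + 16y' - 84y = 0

Characteristic equation: 4r² + 16r - 84 = 0
Divide by 4: r² + 4r - 21 = 0
Roots: r = 3, -7 (distinct real)
General solution: y = C₁e^(3x) + C₂e^(-7x)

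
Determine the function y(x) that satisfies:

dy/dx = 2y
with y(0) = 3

General solution: y = Ce^(2x)
Applying IC y(0) = 3:
Particular solution: y = 3e^(2x)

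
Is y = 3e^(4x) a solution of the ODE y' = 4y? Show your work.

Verification:
y = 3e^(4x)
y' = 12e^(4x)
4y = 12e^(4x)
y' = 4y ✓

Yes, it is a solution.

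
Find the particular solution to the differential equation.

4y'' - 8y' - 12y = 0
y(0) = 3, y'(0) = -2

General solution: y = C₁e^(3x) + C₂e^(-x)
Applying ICs: C₁ = 1/4, C₂ = 11/4
Particular solution: y = (1/4)e^(3x) + (11/4)e^(-x)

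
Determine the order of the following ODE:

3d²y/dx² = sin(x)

The order is 2 (highest derivative is of order 2).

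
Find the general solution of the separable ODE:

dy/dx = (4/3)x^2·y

Separating variables and integrating:
ln|y| = 4x^3/9 + C

General solution: y = Ce^(4x^3/9)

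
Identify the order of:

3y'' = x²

The order is 2 (highest derivative is of order 2).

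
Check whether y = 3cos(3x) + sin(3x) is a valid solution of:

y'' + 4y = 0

Verification:
y'' = -27cos(3x) - 9sin(3x)
y'' + 4y ≠ 0 (frequency mismatch: got 9 instead of 4)

No, it is not a solution.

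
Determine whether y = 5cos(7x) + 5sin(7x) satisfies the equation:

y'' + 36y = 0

Verification:
y'' = -245cos(7x) - 245sin(7x)
y'' + 36y ≠ 0 (frequency mismatch: got 49 instead of 36)

No, it is not a solution.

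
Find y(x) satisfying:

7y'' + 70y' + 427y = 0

Characteristic equation: 7r² + 70r + 427 = 0
Divide by 7: r² + 10r + 61 = 0
Roots: r = -5 ± 6i (complex conjugates)
General solution: y = e^(-5x)(C₁cos(6x) + C₂sin(6x))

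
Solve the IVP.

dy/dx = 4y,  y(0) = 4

General solution: y = Ce^(4x)
Applying IC y(0) = 4:
Particular solution: y = 4e^(4x)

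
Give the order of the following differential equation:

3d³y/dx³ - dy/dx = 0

The order is 3 (highest derivative is of order 3).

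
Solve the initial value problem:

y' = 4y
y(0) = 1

General solution: y = Ce^(4x)
Applying IC y(0) = 1:
Particular solution: y = e^(4x)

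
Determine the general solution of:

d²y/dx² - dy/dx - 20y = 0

Characteristic equation: r² - r - 20 = 0
Roots: r = 5, -4 (distinct real)
General solution: y = C₁e^(5x) + C₂e^(-4x)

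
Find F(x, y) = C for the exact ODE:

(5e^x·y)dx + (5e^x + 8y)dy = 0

Verify exactness: ∂M/∂y = ∂N/∂x ✓
Find F(x,y) such that ∂F/∂x = M, ∂F/∂y = N
Solution: 5e^x·y + 4y² = C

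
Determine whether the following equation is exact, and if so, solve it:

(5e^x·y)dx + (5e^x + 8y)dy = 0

Verify exactness: ∂M/∂y = ∂N/∂x ✓
Find F(x,y) such that ∂F/∂x = M, ∂F/∂y = N
Solution: 5e^x·y + 4y² = C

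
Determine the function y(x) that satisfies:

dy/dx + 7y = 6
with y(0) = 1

General solution: y = 6/7 + Ce^(-7x)
Applying y(0) = 1: C = 1 - 6/7 = 1/7
Particular solution: y = 6/7 + (1/7)e^(-7x)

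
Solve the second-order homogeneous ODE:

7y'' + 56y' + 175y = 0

Characteristic equation: 7r² + 56r + 175 = 0
Divide by 7: r² + 8r + 25 = 0
Roots: r = -4 ± 3i (complex conjugates)
General solution: y = e^(-4x)(C₁cos(3x) + C₂sin(3x))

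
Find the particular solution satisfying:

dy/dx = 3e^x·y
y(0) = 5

General solution: y = Ce^(3e^x)
Applying IC y(0) = 5:
Particular solution: y = 5e^(3(e^x - 1))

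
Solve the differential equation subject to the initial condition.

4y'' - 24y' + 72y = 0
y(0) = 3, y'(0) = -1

General solution: y = e^(3x)(C₁cos(3x) + C₂sin(3x))
Complex roots r = 3 ± 3i
Applying ICs: C₁ = 3, C₂ = -10/3
Particular solution: y = e^(3x)(3cos(3x) - (10/3)sin(3x))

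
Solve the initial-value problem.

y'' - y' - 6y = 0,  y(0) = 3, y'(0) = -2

General solution: y = C₁e^(3x) + C₂e^(-2x)
Applying ICs: C₁ = 4/5, C₂ = 11/5
Particular solution: y = (4/5)e^(3x) + (11/5)e^(-2x)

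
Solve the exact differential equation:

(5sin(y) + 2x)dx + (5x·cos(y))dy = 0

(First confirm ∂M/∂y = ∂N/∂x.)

Verify exactness: ∂M/∂y = ∂N/∂x ✓
Find F(x,y) such that ∂F/∂x = M, ∂F/∂y = N
Solution: 5x·sin(y) + x² = C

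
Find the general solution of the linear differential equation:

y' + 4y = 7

Using integrating factor method:

General solution: y = 7/4 + Ce^(-4x)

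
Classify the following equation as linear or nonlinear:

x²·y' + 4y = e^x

Linear (y and its derivatives appear to the first power only, no products of y terms)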